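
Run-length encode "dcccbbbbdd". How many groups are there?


Input: dcccbbbbdd
Scanning for consecutive runs:
  Group 1: 'd' x 1 (positions 0-0)
  Group 2: 'c' x 3 (positions 1-3)
  Group 3: 'b' x 4 (positions 4-7)
  Group 4: 'd' x 2 (positions 8-9)
Total groups: 4

4


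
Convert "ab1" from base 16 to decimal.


Input: "ab1" in base 16
Positional expansion:
  Digit 'a' (value 10) x 16^2 = 2560
  Digit 'b' (value 11) x 16^1 = 176
  Digit '1' (value 1) x 16^0 = 1
Sum = 2737

2737


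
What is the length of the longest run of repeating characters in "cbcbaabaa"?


Input: "cbcbaabaa"
Scanning for longest run:
  Position 1 ('b'): new char, reset run to 1
  Position 2 ('c'): new char, reset run to 1
  Position 3 ('b'): new char, reset run to 1
  Position 4 ('a'): new char, reset run to 1
  Position 5 ('a'): continues run of 'a', length=2
  Position 6 ('b'): new char, reset run to 1
  Position 7 ('a'): new char, reset run to 1
  Position 8 ('a'): continues run of 'a', length=2
Longest run: 'a' with length 2

2


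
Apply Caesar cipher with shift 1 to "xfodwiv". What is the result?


Caesar cipher: shift "xfodwiv" by 1
  'x' (pos 23) + 1 = pos 24 = 'y'
  'f' (pos 5) + 1 = pos 6 = 'g'
  'o' (pos 14) + 1 = pos 15 = 'p'
  'd' (pos 3) + 1 = pos 4 = 'e'
  'w' (pos 22) + 1 = pos 23 = 'x'
  'i' (pos 8) + 1 = pos 9 = 'j'
  'v' (pos 21) + 1 = pos 22 = 'w'
Result: ygpexjw

ygpexjw


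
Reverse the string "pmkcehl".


Input: pmkcehl
Reading characters right to left:
  Position 6: 'l'
  Position 5: 'h'
  Position 4: 'e'
  Position 3: 'c'
  Position 2: 'k'
  Position 1: 'm'
  Position 0: 'p'
Reversed: lheckmp

lheckmp


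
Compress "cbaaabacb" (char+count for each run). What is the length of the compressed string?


Input: cbaaabacb
Runs:
  'c' x 1 => "c1"
  'b' x 1 => "b1"
  'a' x 3 => "a3"
  'b' x 1 => "b1"
  'a' x 1 => "a1"
  'c' x 1 => "c1"
  'b' x 1 => "b1"
Compressed: "c1b1a3b1a1c1b1"
Compressed length: 14

14


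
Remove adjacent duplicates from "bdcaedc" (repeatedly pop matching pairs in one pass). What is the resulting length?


Input: bdcaedc
Stack-based adjacent duplicate removal:
  Read 'b': push. Stack: b
  Read 'd': push. Stack: bd
  Read 'c': push. Stack: bdc
  Read 'a': push. Stack: bdca
  Read 'e': push. Stack: bdcae
  Read 'd': push. Stack: bdcaed
  Read 'c': push. Stack: bdcaedc
Final stack: "bdcaedc" (length 7)

7


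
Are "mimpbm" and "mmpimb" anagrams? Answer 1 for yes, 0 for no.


Strings: "mimpbm", "mmpimb"
Sorted first:  bimmmp
Sorted second: bimmmp
Sorted forms match => anagrams

1


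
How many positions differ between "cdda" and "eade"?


Comparing "cdda" and "eade" position by position:
  Position 0: 'c' vs 'e' => DIFFER
  Position 1: 'd' vs 'a' => DIFFER
  Position 2: 'd' vs 'd' => same
  Position 3: 'a' vs 'e' => DIFFER
Positions that differ: 3

3


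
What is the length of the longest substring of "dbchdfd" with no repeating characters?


Input: "dbchdfd"
Sliding window (track last position of each char):
  Position 0 ('d'): window [0,0] length 1 -- new best
  Position 1 ('b'): window [0,1] length 2 -- new best
  Position 2 ('c'): window [0,2] length 3 -- new best
  Position 3 ('h'): window [0,3] length 4 -- new best
  Position 4 ('d'): repeat (last at 0), move window start to 1
  Position 4 ('d'): window [1,4] length 4
  Position 5 ('f'): window [1,5] length 5 -- new best
  Position 6 ('d'): repeat (last at 4), move window start to 5
  Position 6 ('d'): window [5,6] length 2
Longest substring with no repeats: "bchdf" with length 5

5


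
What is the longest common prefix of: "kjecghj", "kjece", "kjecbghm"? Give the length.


Words: kjecghj, kjece, kjecbghm
  Position 0: all 'k' => match
  Position 1: all 'j' => match
  Position 2: all 'e' => match
  Position 3: all 'c' => match
  Position 4: ('g', 'e', 'b') => mismatch, stop
LCP = "kjec" (length 4)

4


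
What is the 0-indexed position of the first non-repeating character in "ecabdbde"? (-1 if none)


Input: ecabdbde
Character frequencies:
  'a': 1
  'b': 2
  'c': 1
  'd': 2
  'e': 2
Scanning left to right for freq == 1:
  Position 0 ('e'): freq=2, skip
  Position 1 ('c'): unique! => answer = 1

1


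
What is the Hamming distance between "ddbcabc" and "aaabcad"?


Comparing "ddbcabc" and "aaabcad" position by position:
  Position 0: 'd' vs 'a' => differ
  Position 1: 'd' vs 'a' => differ
  Position 2: 'b' vs 'a' => differ
  Position 3: 'c' vs 'b' => differ
  Position 4: 'a' vs 'c' => differ
  Position 5: 'b' vs 'a' => differ
  Position 6: 'c' vs 'd' => differ
Total differences (Hamming distance): 7

7


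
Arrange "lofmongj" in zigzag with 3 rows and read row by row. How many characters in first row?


Zigzag "lofmongj" into 3 rows:
Placing characters:
  'l' => row 0
  'o' => row 1
  'f' => row 2
  'm' => row 1
  'o' => row 0
  'n' => row 1
  'g' => row 2
  'j' => row 1
Rows:
  Row 0: "lo"
  Row 1: "omnj"
  Row 2: "fg"
First row length: 2

2


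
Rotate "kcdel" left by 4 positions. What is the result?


Input: "kcdel", rotate left by 4
First 4 characters: "kcde"
Remaining characters: "l"
Concatenate remaining + first: "l" + "kcde" = "lkcde"

lkcde


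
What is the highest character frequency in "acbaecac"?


Input: acbaecac
Character counts:
  'a': 3
  'b': 1
  'c': 3
  'e': 1
Maximum frequency: 3

3


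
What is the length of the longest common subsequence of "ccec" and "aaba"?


LCS of "ccec" and "aaba"
DP table:
           a    a    b    a
      0    0    0    0    0
  c   0    0    0    0    0
  c   0    0    0    0    0
  e   0    0    0    0    0
  c   0    0    0    0    0
LCS length = dp[4][4] = 0

0


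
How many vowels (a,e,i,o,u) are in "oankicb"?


Input: oankicb
Checking each character:
  'o' at position 0: vowel (running total: 1)
  'a' at position 1: vowel (running total: 2)
  'n' at position 2: consonant
  'k' at position 3: consonant
  'i' at position 4: vowel (running total: 3)
  'c' at position 5: consonant
  'b' at position 6: consonant
Total vowels: 3

3


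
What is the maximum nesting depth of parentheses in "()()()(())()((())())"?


Input: "()()()(())()((())())"
Tracking depth:
  Position 0 '(': depth becomes 1
  Position 1 ')': depth becomes 0
  Position 2 '(': depth becomes 1
  Position 3 ')': depth becomes 0
  Position 4 '(': depth becomes 1
  Position 5 ')': depth becomes 0
  Position 6 '(': depth becomes 1
  Position 7 '(': depth becomes 2
  Position 8 ')': depth becomes 1
  Position 9 ')': depth becomes 0
  Position 10 '(': depth becomes 1
  Position 11 ')': depth becomes 0
  Position 12 '(': depth becomes 1
  Position 13 '(': depth becomes 2
  Position 14 '(': depth becomes 3
  Position 15 ')': depth becomes 2
  Position 16 ')': depth becomes 1
  Position 17 '(': depth becomes 2
  Position 18 ')': depth becomes 1
  Position 19 ')': depth becomes 0
Maximum depth reached: 3

3


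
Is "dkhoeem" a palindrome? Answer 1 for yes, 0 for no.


Input: dkhoeem
Reversed: meeohkd
  Compare pos 0 ('d') with pos 6 ('m'): MISMATCH
  Compare pos 1 ('k') with pos 5 ('e'): MISMATCH
  Compare pos 2 ('h') with pos 4 ('e'): MISMATCH
Result: not a palindrome

0


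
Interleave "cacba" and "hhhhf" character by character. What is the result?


Interleaving "cacba" and "hhhhf":
  Position 0: 'c' from first, 'h' from second => "ch"
  Position 1: 'a' from first, 'h' from second => "ah"
  Position 2: 'c' from first, 'h' from second => "ch"
  Position 3: 'b' from first, 'h' from second => "bh"
  Position 4: 'a' from first, 'f' from second => "af"
Result: chahchbhaf

chahchbhaf


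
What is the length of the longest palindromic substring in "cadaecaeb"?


Input: "cadaecaeb"
Checking substrings for palindromes:
  [1:4] "ada" (len 3) => palindrome
Longest palindromic substring: "ada" with length 3

3


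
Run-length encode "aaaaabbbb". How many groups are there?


Input: aaaaabbbb
Scanning for consecutive runs:
  Group 1: 'a' x 5 (positions 0-4)
  Group 2: 'b' x 4 (positions 5-8)
Total groups: 2

2


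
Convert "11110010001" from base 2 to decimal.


Input: "11110010001" in base 2
Positional expansion:
  Digit '1' (value 1) x 2^10 = 1024
  Digit '1' (value 1) x 2^9 = 512
  Digit '1' (value 1) x 2^8 = 256
  Digit '1' (value 1) x 2^7 = 128
  Digit '0' (value 0) x 2^6 = 0
  Digit '0' (value 0) x 2^5 = 0
  Digit '1' (value 1) x 2^4 = 16
  Digit '0' (value 0) x 2^3 = 0
  Digit '0' (value 0) x 2^2 = 0
  Digit '0' (value 0) x 2^1 = 0
  Digit '1' (value 1) x 2^0 = 1
Sum = 1937

1937


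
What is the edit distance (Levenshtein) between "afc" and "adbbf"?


Computing edit distance: "afc" -> "adbbf"
DP table:
           a    d    b    b    f
      0    1    2    3    4    5
  a   1    0    1    2    3    4
  f   2    1    1    2    3    3
  c   3    2    2    2    3    4
Edit distance = dp[3][5] = 4

4


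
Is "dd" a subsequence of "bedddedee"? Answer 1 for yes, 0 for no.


Check if "dd" is a subsequence of "bedddedee"
Greedy scan:
  Position 0 ('b'): no match needed
  Position 1 ('e'): no match needed
  Position 2 ('d'): matches sub[0] = 'd'
  Position 3 ('d'): matches sub[1] = 'd'
  Position 4 ('d'): no match needed
  Position 5 ('e'): no match needed
  Position 6 ('d'): no match needed
  Position 7 ('e'): no match needed
  Position 8 ('e'): no match needed
All 2 characters matched => is a subsequence

1


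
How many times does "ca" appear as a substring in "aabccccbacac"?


Searching for "ca" in "aabccccbacac"
Scanning each position:
  Position 0: "aa" => no
  Position 1: "ab" => no
  Position 2: "bc" => no
  Position 3: "cc" => no
  Position 4: "cc" => no
  Position 5: "cc" => no
  Position 6: "cb" => no
  Position 7: "ba" => no
  Position 8: "ac" => no
  Position 9: "ca" => MATCH
  Position 10: "ac" => no
Total occurrences: 1

1


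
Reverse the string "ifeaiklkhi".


Input: ifeaiklkhi
Reading characters right to left:
  Position 9: 'i'
  Position 8: 'h'
  Position 7: 'k'
  Position 6: 'l'
  Position 5: 'k'
  Position 4: 'i'
  Position 3: 'a'
  Position 2: 'e'
  Position 1: 'f'
  Position 0: 'i'
Reversed: ihklkiaefi

ihklkiaefi


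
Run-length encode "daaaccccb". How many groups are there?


Input: daaaccccb
Scanning for consecutive runs:
  Group 1: 'd' x 1 (positions 0-0)
  Group 2: 'a' x 3 (positions 1-3)
  Group 3: 'c' x 4 (positions 4-7)
  Group 4: 'b' x 1 (positions 8-8)
Total groups: 4

4


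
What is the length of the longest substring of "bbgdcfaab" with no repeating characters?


Input: "bbgdcfaab"
Sliding window (track last position of each char):
  Position 0 ('b'): window [0,0] length 1 -- new best
  Position 1 ('b'): repeat (last at 0), move window start to 1
  Position 1 ('b'): window [1,1] length 1
  Position 2 ('g'): window [1,2] length 2 -- new best
  Position 3 ('d'): window [1,3] length 3 -- new best
  Position 4 ('c'): window [1,4] length 4 -- new best
  Position 5 ('f'): window [1,5] length 5 -- new best
  Position 6 ('a'): window [1,6] length 6 -- new best
  Position 7 ('a'): repeat (last at 6), move window start to 7
  Position 7 ('a'): window [7,7] length 1
  Position 8 ('b'): window [7,8] length 2
Longest substring with no repeats: "bgdcfa" with length 6

6


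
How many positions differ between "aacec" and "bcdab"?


Comparing "aacec" and "bcdab" position by position:
  Position 0: 'a' vs 'b' => DIFFER
  Position 1: 'a' vs 'c' => DIFFER
  Position 2: 'c' vs 'd' => DIFFER
  Position 3: 'e' vs 'a' => DIFFER
  Position 4: 'c' vs 'b' => DIFFER
Positions that differ: 5

5


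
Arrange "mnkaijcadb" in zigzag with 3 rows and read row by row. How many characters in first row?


Zigzag "mnkaijcadb" into 3 rows:
Placing characters:
  'm' => row 0
  'n' => row 1
  'k' => row 2
  'a' => row 1
  'i' => row 0
  'j' => row 1
  'c' => row 2
  'a' => row 1
  'd' => row 0
  'b' => row 1
Rows:
  Row 0: "mid"
  Row 1: "najab"
  Row 2: "kc"
First row length: 3

3


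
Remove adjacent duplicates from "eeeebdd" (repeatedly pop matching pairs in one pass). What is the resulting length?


Input: eeeebdd
Stack-based adjacent duplicate removal:
  Read 'e': push. Stack: e
  Read 'e': matches stack top 'e' => pop. Stack: (empty)
  Read 'e': push. Stack: e
  Read 'e': matches stack top 'e' => pop. Stack: (empty)
  Read 'b': push. Stack: b
  Read 'd': push. Stack: bd
  Read 'd': matches stack top 'd' => pop. Stack: b
Final stack: "b" (length 1)

1


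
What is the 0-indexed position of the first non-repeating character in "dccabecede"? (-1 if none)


Input: dccabecede
Character frequencies:
  'a': 1
  'b': 1
  'c': 3
  'd': 2
  'e': 3
Scanning left to right for freq == 1:
  Position 0 ('d'): freq=2, skip
  Position 1 ('c'): freq=3, skip
  Position 2 ('c'): freq=3, skip
  Position 3 ('a'): unique! => answer = 3

3


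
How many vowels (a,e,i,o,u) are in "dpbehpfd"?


Input: dpbehpfd
Checking each character:
  'd' at position 0: consonant
  'p' at position 1: consonant
  'b' at position 2: consonant
  'e' at position 3: vowel (running total: 1)
  'h' at position 4: consonant
  'p' at position 5: consonant
  'f' at position 6: consonant
  'd' at position 7: consonant
Total vowels: 1

1


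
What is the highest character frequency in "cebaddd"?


Input: cebaddd
Character counts:
  'a': 1
  'b': 1
  'c': 1
  'd': 3
  'e': 1
Maximum frequency: 3

3


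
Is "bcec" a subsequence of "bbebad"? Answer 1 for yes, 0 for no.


Check if "bcec" is a subsequence of "bbebad"
Greedy scan:
  Position 0 ('b'): matches sub[0] = 'b'
  Position 1 ('b'): no match needed
  Position 2 ('e'): no match needed
  Position 3 ('b'): no match needed
  Position 4 ('a'): no match needed
  Position 5 ('d'): no match needed
Only matched 1/4 characters => not a subsequence

0


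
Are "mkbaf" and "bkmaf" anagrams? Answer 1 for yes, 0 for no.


Strings: "mkbaf", "bkmaf"
Sorted first:  abfkm
Sorted second: abfkm
Sorted forms match => anagrams

1


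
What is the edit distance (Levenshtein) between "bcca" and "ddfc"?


Computing edit distance: "bcca" -> "ddfc"
DP table:
           d    d    f    c
      0    1    2    3    4
  b   1    1    2    3    4
  c   2    2    2    3    3
  c   3    3    3    3    3
  a   4    4    4    4    4
Edit distance = dp[4][4] = 4

4


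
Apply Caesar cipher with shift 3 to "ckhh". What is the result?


Caesar cipher: shift "ckhh" by 3
  'c' (pos 2) + 3 = pos 5 = 'f'
  'k' (pos 10) + 3 = pos 13 = 'n'
  'h' (pos 7) + 3 = pos 10 = 'k'
  'h' (pos 7) + 3 = pos 10 = 'k'
Result: fnkk

fnkk


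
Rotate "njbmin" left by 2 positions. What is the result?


Input: "njbmin", rotate left by 2
First 2 characters: "nj"
Remaining characters: "bmin"
Concatenate remaining + first: "bmin" + "nj" = "bminnj"

bminnj


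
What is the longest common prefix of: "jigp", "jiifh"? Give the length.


Words: jigp, jiifh
  Position 0: all 'j' => match
  Position 1: all 'i' => match
  Position 2: ('g', 'i') => mismatch, stop
LCP = "ji" (length 2)

2


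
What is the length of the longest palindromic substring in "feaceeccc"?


Input: "feaceeccc"
Checking substrings for palindromes:
  [3:7] "ceec" (len 4) => palindrome
  [6:9] "ccc" (len 3) => palindrome
  [4:6] "ee" (len 2) => palindrome
  [6:8] "cc" (len 2) => palindrome
  [7:9] "cc" (len 2) => palindrome
Longest palindromic substring: "ceec" with length 4

4


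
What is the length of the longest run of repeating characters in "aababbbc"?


Input: "aababbbc"
Scanning for longest run:
  Position 1 ('a'): continues run of 'a', length=2
  Position 2 ('b'): new char, reset run to 1
  Position 3 ('a'): new char, reset run to 1
  Position 4 ('b'): new char, reset run to 1
  Position 5 ('b'): continues run of 'b', length=2
  Position 6 ('b'): continues run of 'b', length=3
  Position 7 ('c'): new char, reset run to 1
Longest run: 'b' with length 3

3


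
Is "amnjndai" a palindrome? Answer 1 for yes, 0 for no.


Input: amnjndai
Reversed: iadnjnma
  Compare pos 0 ('a') with pos 7 ('i'): MISMATCH
  Compare pos 1 ('m') with pos 6 ('a'): MISMATCH
  Compare pos 2 ('n') with pos 5 ('d'): MISMATCH
  Compare pos 3 ('j') with pos 4 ('n'): MISMATCH
Result: not a palindrome

0


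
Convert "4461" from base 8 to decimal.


Input: "4461" in base 8
Positional expansion:
  Digit '4' (value 4) x 8^3 = 2048
  Digit '4' (value 4) x 8^2 = 256
  Digit '6' (value 6) x 8^1 = 48
  Digit '1' (value 1) x 8^0 = 1
Sum = 2353

2353


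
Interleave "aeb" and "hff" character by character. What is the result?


Interleaving "aeb" and "hff":
  Position 0: 'a' from first, 'h' from second => "ah"
  Position 1: 'e' from first, 'f' from second => "ef"
  Position 2: 'b' from first, 'f' from second => "bf"
Result: ahefbf

ahefbf


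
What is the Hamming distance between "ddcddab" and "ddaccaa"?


Comparing "ddcddab" and "ddaccaa" position by position:
  Position 0: 'd' vs 'd' => same
  Position 1: 'd' vs 'd' => same
  Position 2: 'c' vs 'a' => differ
  Position 3: 'd' vs 'c' => differ
  Position 4: 'd' vs 'c' => differ
  Position 5: 'a' vs 'a' => same
  Position 6: 'b' vs 'a' => differ
Total differences (Hamming distance): 4

4


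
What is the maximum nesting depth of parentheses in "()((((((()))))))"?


Input: "()((((((()))))))"
Tracking depth:
  Position 0 '(': depth becomes 1
  Position 1 ')': depth becomes 0
  Position 2 '(': depth becomes 1
  Position 3 '(': depth becomes 2
  Position 4 '(': depth becomes 3
  Position 5 '(': depth becomes 4
  Position 6 '(': depth becomes 5
  Position 7 '(': depth becomes 6
  Position 8 '(': depth becomes 7
  Position 9 ')': depth becomes 6
  Position 10 ')': depth becomes 5
  Position 11 ')': depth becomes 4
  Position 12 ')': depth becomes 3
  Position 13 ')': depth becomes 2
  Position 14 ')': depth becomes 1
  Position 15 ')': depth becomes 0
Maximum depth reached: 7

7


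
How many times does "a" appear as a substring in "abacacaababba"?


Searching for "a" in "abacacaababba"
Scanning each position:
  Position 0: "a" => MATCH
  Position 1: "b" => no
  Position 2: "a" => MATCH
  Position 3: "c" => no
  Position 4: "a" => MATCH
  Position 5: "c" => no
  Position 6: "a" => MATCH
  Position 7: "a" => MATCH
  Position 8: "b" => no
  Position 9: "a" => MATCH
  Position 10: "b" => no
  Position 11: "b" => no
  Position 12: "a" => MATCH
Total occurrences: 7

7


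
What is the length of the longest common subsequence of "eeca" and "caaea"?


LCS of "eeca" and "caaea"
DP table:
           c    a    a    e    a
      0    0    0    0    0    0
  e   0    0    0    0    1    1
  e   0    0    0    0    1    1
  c   0    1    1    1    1    1
  a   0    1    2    2    2    2
LCS length = dp[4][5] = 2

2


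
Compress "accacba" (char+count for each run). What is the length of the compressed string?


Input: accacba
Runs:
  'a' x 1 => "a1"
  'c' x 2 => "c2"
  'a' x 1 => "a1"
  'c' x 1 => "c1"
  'b' x 1 => "b1"
  'a' x 1 => "a1"
Compressed: "a1c2a1c1b1a1"
Compressed length: 12

12


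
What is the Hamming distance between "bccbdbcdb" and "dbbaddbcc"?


Comparing "bccbdbcdb" and "dbbaddbcc" position by position:
  Position 0: 'b' vs 'd' => differ
  Position 1: 'c' vs 'b' => differ
  Position 2: 'c' vs 'b' => differ
  Position 3: 'b' vs 'a' => differ
  Position 4: 'd' vs 'd' => same
  Position 5: 'b' vs 'd' => differ
  Position 6: 'c' vs 'b' => differ
  Position 7: 'd' vs 'c' => differ
  Position 8: 'b' vs 'c' => differ
Total differences (Hamming distance): 8

8


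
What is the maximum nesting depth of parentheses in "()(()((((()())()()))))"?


Input: "()(()((((()())()()))))"
Tracking depth:
  Position 0 '(': depth becomes 1
  Position 1 ')': depth becomes 0
  Position 2 '(': depth becomes 1
  Position 3 '(': depth becomes 2
  Position 4 ')': depth becomes 1
  Position 5 '(': depth becomes 2
  Position 6 '(': depth becomes 3
  Position 7 '(': depth becomes 4
  Position 8 '(': depth becomes 5
  Position 9 '(': depth becomes 6
  Position 10 ')': depth becomes 5
  Position 11 '(': depth becomes 6
  Position 12 ')': depth becomes 5
  Position 13 ')': depth becomes 4
  Position 14 '(': depth becomes 5
  Position 15 ')': depth becomes 4
  Position 16 '(': depth becomes 5
  Position 17 ')': depth becomes 4
  Position 18 ')': depth becomes 3
  Position 19 ')': depth becomes 2
  Position 20 ')': depth becomes 1
  Position 21 ')': depth becomes 0
Maximum depth reached: 6

6


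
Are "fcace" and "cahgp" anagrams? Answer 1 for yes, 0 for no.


Strings: "fcace", "cahgp"
Sorted first:  accef
Sorted second: acghp
Differ at position 2: 'c' vs 'g' => not anagrams

0


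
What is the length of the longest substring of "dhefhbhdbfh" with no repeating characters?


Input: "dhefhbhdbfh"
Sliding window (track last position of each char):
  Position 0 ('d'): window [0,0] length 1 -- new best
  Position 1 ('h'): window [0,1] length 2 -- new best
  Position 2 ('e'): window [0,2] length 3 -- new best
  Position 3 ('f'): window [0,3] length 4 -- new best
  Position 4 ('h'): repeat (last at 1), move window start to 2
  Position 4 ('h'): window [2,4] length 3
  Position 5 ('b'): window [2,5] length 4
  Position 6 ('h'): repeat (last at 4), move window start to 5
  Position 6 ('h'): window [5,6] length 2
  Position 7 ('d'): window [5,7] length 3
  Position 8 ('b'): repeat (last at 5), move window start to 6
  Position 8 ('b'): window [6,8] length 3
  Position 9 ('f'): window [6,9] length 4
  Position 10 ('h'): repeat (last at 6), move window start to 7
  Position 10 ('h'): window [7,10] length 4
Longest substring with no repeats: "dhef" with length 4

4


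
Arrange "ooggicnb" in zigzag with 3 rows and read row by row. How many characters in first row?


Zigzag "ooggicnb" into 3 rows:
Placing characters:
  'o' => row 0
  'o' => row 1
  'g' => row 2
  'g' => row 1
  'i' => row 0
  'c' => row 1
  'n' => row 2
  'b' => row 1
Rows:
  Row 0: "oi"
  Row 1: "ogcb"
  Row 2: "gn"
First row length: 2

2


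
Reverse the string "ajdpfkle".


Input: ajdpfkle
Reading characters right to left:
  Position 7: 'e'
  Position 6: 'l'
  Position 5: 'k'
  Position 4: 'f'
  Position 3: 'p'
  Position 2: 'd'
  Position 1: 'j'
  Position 0: 'a'
Reversed: elkfpdja

elkfpdja


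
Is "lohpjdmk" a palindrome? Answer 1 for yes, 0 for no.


Input: lohpjdmk
Reversed: kmdjphol
  Compare pos 0 ('l') with pos 7 ('k'): MISMATCH
  Compare pos 1 ('o') with pos 6 ('m'): MISMATCH
  Compare pos 2 ('h') with pos 5 ('d'): MISMATCH
  Compare pos 3 ('p') with pos 4 ('j'): MISMATCH
Result: not a palindrome

0


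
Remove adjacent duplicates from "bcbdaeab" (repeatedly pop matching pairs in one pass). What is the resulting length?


Input: bcbdaeab
Stack-based adjacent duplicate removal:
  Read 'b': push. Stack: b
  Read 'c': push. Stack: bc
  Read 'b': push. Stack: bcb
  Read 'd': push. Stack: bcbd
  Read 'a': push. Stack: bcbda
  Read 'e': push. Stack: bcbdae
  Read 'a': push. Stack: bcbdaea
  Read 'b': push. Stack: bcbdaeab
Final stack: "bcbdaeab" (length 8)

8


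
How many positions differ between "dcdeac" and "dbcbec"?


Comparing "dcdeac" and "dbcbec" position by position:
  Position 0: 'd' vs 'd' => same
  Position 1: 'c' vs 'b' => DIFFER
  Position 2: 'd' vs 'c' => DIFFER
  Position 3: 'e' vs 'b' => DIFFER
  Position 4: 'a' vs 'e' => DIFFER
  Position 5: 'c' vs 'c' => same
Positions that differ: 4

4


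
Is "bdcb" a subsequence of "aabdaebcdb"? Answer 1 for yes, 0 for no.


Check if "bdcb" is a subsequence of "aabdaebcdb"
Greedy scan:
  Position 0 ('a'): no match needed
  Position 1 ('a'): no match needed
  Position 2 ('b'): matches sub[0] = 'b'
  Position 3 ('d'): matches sub[1] = 'd'
  Position 4 ('a'): no match needed
  Position 5 ('e'): no match needed
  Position 6 ('b'): no match needed
  Position 7 ('c'): matches sub[2] = 'c'
  Position 8 ('d'): no match needed
  Position 9 ('b'): matches sub[3] = 'b'
All 4 characters matched => is a subsequence

1


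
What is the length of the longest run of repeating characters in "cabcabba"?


Input: "cabcabba"
Scanning for longest run:
  Position 1 ('a'): new char, reset run to 1
  Position 2 ('b'): new char, reset run to 1
  Position 3 ('c'): new char, reset run to 1
  Position 4 ('a'): new char, reset run to 1
  Position 5 ('b'): new char, reset run to 1
  Position 6 ('b'): continues run of 'b', length=2
  Position 7 ('a'): new char, reset run to 1
Longest run: 'b' with length 2

2


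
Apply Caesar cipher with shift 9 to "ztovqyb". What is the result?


Caesar cipher: shift "ztovqyb" by 9
  'z' (pos 25) + 9 = pos 8 = 'i'
  't' (pos 19) + 9 = pos 2 = 'c'
  'o' (pos 14) + 9 = pos 23 = 'x'
  'v' (pos 21) + 9 = pos 4 = 'e'
  'q' (pos 16) + 9 = pos 25 = 'z'
  'y' (pos 24) + 9 = pos 7 = 'h'
  'b' (pos 1) + 9 = pos 10 = 'k'
Result: icxezhk

icxezhk


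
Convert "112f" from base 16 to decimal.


Input: "112f" in base 16
Positional expansion:
  Digit '1' (value 1) x 16^3 = 4096
  Digit '1' (value 1) x 16^2 = 256
  Digit '2' (value 2) x 16^1 = 32
  Digit 'f' (value 15) x 16^0 = 15
Sum = 4399

4399


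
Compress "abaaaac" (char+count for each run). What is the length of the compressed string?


Input: abaaaac
Runs:
  'a' x 1 => "a1"
  'b' x 1 => "b1"
  'a' x 4 => "a4"
  'c' x 1 => "c1"
Compressed: "a1b1a4c1"
Compressed length: 8

8


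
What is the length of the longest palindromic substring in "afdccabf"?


Input: "afdccabf"
Checking substrings for palindromes:
  [3:5] "cc" (len 2) => palindrome
Longest palindromic substring: "cc" with length 2

2


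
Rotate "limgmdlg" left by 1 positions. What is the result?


Input: "limgmdlg", rotate left by 1
First 1 characters: "l"
Remaining characters: "imgmdlg"
Concatenate remaining + first: "imgmdlg" + "l" = "imgmdlgl"

imgmdlgl


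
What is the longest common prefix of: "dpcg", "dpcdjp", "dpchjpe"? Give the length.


Words: dpcg, dpcdjp, dpchjpe
  Position 0: all 'd' => match
  Position 1: all 'p' => match
  Position 2: all 'c' => match
  Position 3: ('g', 'd', 'h') => mismatch, stop
LCP = "dpc" (length 3)

3


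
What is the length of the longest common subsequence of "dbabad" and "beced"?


LCS of "dbabad" and "beced"
DP table:
           b    e    c    e    d
      0    0    0    0    0    0
  d   0    0    0    0    0    1
  b   0    1    1    1    1    1
  a   0    1    1    1    1    1
  b   0    1    1    1    1    1
  a   0    1    1    1    1    1
  d   0    1    1    1    1    2
LCS length = dp[6][5] = 2

2


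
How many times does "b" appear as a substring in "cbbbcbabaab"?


Searching for "b" in "cbbbcbabaab"
Scanning each position:
  Position 0: "c" => no
  Position 1: "b" => MATCH
  Position 2: "b" => MATCH
  Position 3: "b" => MATCH
  Position 4: "c" => no
  Position 5: "b" => MATCH
  Position 6: "a" => no
  Position 7: "b" => MATCH
  Position 8: "a" => no
  Position 9: "a" => no
  Position 10: "b" => MATCH
Total occurrences: 6

6


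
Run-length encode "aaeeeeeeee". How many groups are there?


Input: aaeeeeeeee
Scanning for consecutive runs:
  Group 1: 'a' x 2 (positions 0-1)
  Group 2: 'e' x 8 (positions 2-9)
Total groups: 2

2


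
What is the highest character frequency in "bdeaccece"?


Input: bdeaccece
Character counts:
  'a': 1
  'b': 1
  'c': 3
  'd': 1
  'e': 3
Maximum frequency: 3

3


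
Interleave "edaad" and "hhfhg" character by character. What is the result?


Interleaving "edaad" and "hhfhg":
  Position 0: 'e' from first, 'h' from second => "eh"
  Position 1: 'd' from first, 'h' from second => "dh"
  Position 2: 'a' from first, 'f' from second => "af"
  Position 3: 'a' from first, 'h' from second => "ah"
  Position 4: 'd' from first, 'g' from second => "dg"
Result: ehdhafahdg

ehdhafahdg


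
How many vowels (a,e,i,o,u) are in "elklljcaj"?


Input: elklljcaj
Checking each character:
  'e' at position 0: vowel (running total: 1)
  'l' at position 1: consonant
  'k' at position 2: consonant
  'l' at position 3: consonant
  'l' at position 4: consonant
  'j' at position 5: consonant
  'c' at position 6: consonant
  'a' at position 7: vowel (running total: 2)
  'j' at position 8: consonant
Total vowels: 2

2


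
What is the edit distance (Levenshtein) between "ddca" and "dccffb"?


Computing edit distance: "ddca" -> "dccffb"
DP table:
           d    c    c    f    f    b
      0    1    2    3    4    5    6
  d   1    0    1    2    3    4    5
  d   2    1    1    2    3    4    5
  c   3    2    1    1    2    3    4
  a   4    3    2    2    2    3    4
Edit distance = dp[4][6] = 4

4


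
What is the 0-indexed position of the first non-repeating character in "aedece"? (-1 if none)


Input: aedece
Character frequencies:
  'a': 1
  'c': 1
  'd': 1
  'e': 3
Scanning left to right for freq == 1:
  Position 0 ('a'): unique! => answer = 0

0


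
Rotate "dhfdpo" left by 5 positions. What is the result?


Input: "dhfdpo", rotate left by 5
First 5 characters: "dhfdp"
Remaining characters: "o"
Concatenate remaining + first: "o" + "dhfdp" = "odhfdp"

odhfdp


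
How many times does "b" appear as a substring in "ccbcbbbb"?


Searching for "b" in "ccbcbbbb"
Scanning each position:
  Position 0: "c" => no
  Position 1: "c" => no
  Position 2: "b" => MATCH
  Position 3: "c" => no
  Position 4: "b" => MATCH
  Position 5: "b" => MATCH
  Position 6: "b" => MATCH
  Position 7: "b" => MATCH
Total occurrences: 5

5


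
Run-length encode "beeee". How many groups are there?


Input: beeee
Scanning for consecutive runs:
  Group 1: 'b' x 1 (positions 0-0)
  Group 2: 'e' x 4 (positions 1-4)
Total groups: 2

2


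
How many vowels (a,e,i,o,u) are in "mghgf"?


Input: mghgf
Checking each character:
  'm' at position 0: consonant
  'g' at position 1: consonant
  'h' at position 2: consonant
  'g' at position 3: consonant
  'f' at position 4: consonant
Total vowels: 0

0


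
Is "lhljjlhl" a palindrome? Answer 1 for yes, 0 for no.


Input: lhljjlhl
Reversed: lhljjlhl
  Compare pos 0 ('l') with pos 7 ('l'): match
  Compare pos 1 ('h') with pos 6 ('h'): match
  Compare pos 2 ('l') with pos 5 ('l'): match
  Compare pos 3 ('j') with pos 4 ('j'): match
Result: palindrome

1


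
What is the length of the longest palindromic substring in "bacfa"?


Input: "bacfa"
Checking substrings for palindromes:
  No multi-char palindromic substrings found
Longest palindromic substring: "b" with length 1

1


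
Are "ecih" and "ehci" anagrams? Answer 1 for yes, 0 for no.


Strings: "ecih", "ehci"
Sorted first:  cehi
Sorted second: cehi
Sorted forms match => anagrams

1


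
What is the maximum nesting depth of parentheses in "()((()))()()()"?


Input: "()((()))()()()"
Tracking depth:
  Position 0 '(': depth becomes 1
  Position 1 ')': depth becomes 0
  Position 2 '(': depth becomes 1
  Position 3 '(': depth becomes 2
  Position 4 '(': depth becomes 3
  Position 5 ')': depth becomes 2
  Position 6 ')': depth becomes 1
  Position 7 ')': depth becomes 0
  Position 8 '(': depth becomes 1
  Position 9 ')': depth becomes 0
  Position 10 '(': depth becomes 1
  Position 11 ')': depth becomes 0
  Position 12 '(': depth becomes 1
  Position 13 ')': depth becomes 0
Maximum depth reached: 3

3


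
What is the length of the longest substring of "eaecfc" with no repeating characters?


Input: "eaecfc"
Sliding window (track last position of each char):
  Position 0 ('e'): window [0,0] length 1 -- new best
  Position 1 ('a'): window [0,1] length 2 -- new best
  Position 2 ('e'): repeat (last at 0), move window start to 1
  Position 2 ('e'): window [1,2] length 2
  Position 3 ('c'): window [1,3] length 3 -- new best
  Position 4 ('f'): window [1,4] length 4 -- new best
  Position 5 ('c'): repeat (last at 3), move window start to 4
  Position 5 ('c'): window [4,5] length 2
Longest substring with no repeats: "aecf" with length 4

4


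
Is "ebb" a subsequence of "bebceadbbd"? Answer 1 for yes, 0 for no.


Check if "ebb" is a subsequence of "bebceadbbd"
Greedy scan:
  Position 0 ('b'): no match needed
  Position 1 ('e'): matches sub[0] = 'e'
  Position 2 ('b'): matches sub[1] = 'b'
  Position 3 ('c'): no match needed
  Position 4 ('e'): no match needed
  Position 5 ('a'): no match needed
  Position 6 ('d'): no match needed
  Position 7 ('b'): matches sub[2] = 'b'
  Position 8 ('b'): no match needed
  Position 9 ('d'): no match needed
All 3 characters matched => is a subsequence

1


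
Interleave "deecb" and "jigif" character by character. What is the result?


Interleaving "deecb" and "jigif":
  Position 0: 'd' from first, 'j' from second => "dj"
  Position 1: 'e' from first, 'i' from second => "ei"
  Position 2: 'e' from first, 'g' from second => "eg"
  Position 3: 'c' from first, 'i' from second => "ci"
  Position 4: 'b' from first, 'f' from second => "bf"
Result: djeiegcibf

djeiegcibf


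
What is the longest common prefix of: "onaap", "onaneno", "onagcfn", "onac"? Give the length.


Words: onaap, onaneno, onagcfn, onac
  Position 0: all 'o' => match
  Position 1: all 'n' => match
  Position 2: all 'a' => match
  Position 3: ('a', 'n', 'g', 'c') => mismatch, stop
LCP = "ona" (length 3)

3


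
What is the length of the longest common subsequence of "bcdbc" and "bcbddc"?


LCS of "bcdbc" and "bcbddc"
DP table:
           b    c    b    d    d    c
      0    0    0    0    0    0    0
  b   0    1    1    1    1    1    1
  c   0    1    2    2    2    2    2
  d   0    1    2    2    3    3    3
  b   0    1    2    3    3    3    3
  c   0    1    2    3    3    3    4
LCS length = dp[5][6] = 4

4


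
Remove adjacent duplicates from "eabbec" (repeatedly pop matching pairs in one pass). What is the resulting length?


Input: eabbec
Stack-based adjacent duplicate removal:
  Read 'e': push. Stack: e
  Read 'a': push. Stack: ea
  Read 'b': push. Stack: eab
  Read 'b': matches stack top 'b' => pop. Stack: ea
  Read 'e': push. Stack: eae
  Read 'c': push. Stack: eaec
Final stack: "eaec" (length 4)

4


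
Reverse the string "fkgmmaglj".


Input: fkgmmaglj
Reading characters right to left:
  Position 8: 'j'
  Position 7: 'l'
  Position 6: 'g'
  Position 5: 'a'
  Position 4: 'm'
  Position 3: 'm'
  Position 2: 'g'
  Position 1: 'k'
  Position 0: 'f'
Reversed: jlgammgkf

jlgammgkf


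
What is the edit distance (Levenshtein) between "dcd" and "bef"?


Computing edit distance: "dcd" -> "bef"
DP table:
           b    e    f
      0    1    2    3
  d   1    1    2    3
  c   2    2    2    3
  d   3    3    3    3
Edit distance = dp[3][3] = 3

3


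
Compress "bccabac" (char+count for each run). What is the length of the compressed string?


Input: bccabac
Runs:
  'b' x 1 => "b1"
  'c' x 2 => "c2"
  'a' x 1 => "a1"
  'b' x 1 => "b1"
  'a' x 1 => "a1"
  'c' x 1 => "c1"
Compressed: "b1c2a1b1a1c1"
Compressed length: 12

12


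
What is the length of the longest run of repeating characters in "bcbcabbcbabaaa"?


Input: "bcbcabbcbabaaa"
Scanning for longest run:
  Position 1 ('c'): new char, reset run to 1
  Position 2 ('b'): new char, reset run to 1
  Position 3 ('c'): new char, reset run to 1
  Position 4 ('a'): new char, reset run to 1
  Position 5 ('b'): new char, reset run to 1
  Position 6 ('b'): continues run of 'b', length=2
  Position 7 ('c'): new char, reset run to 1
  Position 8 ('b'): new char, reset run to 1
  Position 9 ('a'): new char, reset run to 1
  Position 10 ('b'): new char, reset run to 1
  Position 11 ('a'): new char, reset run to 1
  Position 12 ('a'): continues run of 'a', length=2
  Position 13 ('a'): continues run of 'a', length=3
Longest run: 'a' with length 3

3


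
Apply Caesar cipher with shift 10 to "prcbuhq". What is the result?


Caesar cipher: shift "prcbuhq" by 10
  'p' (pos 15) + 10 = pos 25 = 'z'
  'r' (pos 17) + 10 = pos 1 = 'b'
  'c' (pos 2) + 10 = pos 12 = 'm'
  'b' (pos 1) + 10 = pos 11 = 'l'
  'u' (pos 20) + 10 = pos 4 = 'e'
  'h' (pos 7) + 10 = pos 17 = 'r'
  'q' (pos 16) + 10 = pos 0 = 'a'
Result: zbmlera

zbmlera


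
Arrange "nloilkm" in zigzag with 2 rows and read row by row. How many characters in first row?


Zigzag "nloilkm" into 2 rows:
Placing characters:
  'n' => row 0
  'l' => row 1
  'o' => row 0
  'i' => row 1
  'l' => row 0
  'k' => row 1
  'm' => row 0
Rows:
  Row 0: "nolm"
  Row 1: "lik"
First row length: 4

4


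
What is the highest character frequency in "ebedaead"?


Input: ebedaead
Character counts:
  'a': 2
  'b': 1
  'd': 2
  'e': 3
Maximum frequency: 3

3


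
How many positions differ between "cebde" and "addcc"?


Comparing "cebde" and "addcc" position by position:
  Position 0: 'c' vs 'a' => DIFFER
  Position 1: 'e' vs 'd' => DIFFER
  Position 2: 'b' vs 'd' => DIFFER
  Position 3: 'd' vs 'c' => DIFFER
  Position 4: 'e' vs 'c' => DIFFER
Positions that differ: 5

5


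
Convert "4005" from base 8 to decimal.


Input: "4005" in base 8
Positional expansion:
  Digit '4' (value 4) x 8^3 = 2048
  Digit '0' (value 0) x 8^2 = 0
  Digit '0' (value 0) x 8^1 = 0
  Digit '5' (value 5) x 8^0 = 5
Sum = 2053

2053


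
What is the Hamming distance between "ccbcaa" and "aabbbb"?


Comparing "ccbcaa" and "aabbbb" position by position:
  Position 0: 'c' vs 'a' => differ
  Position 1: 'c' vs 'a' => differ
  Position 2: 'b' vs 'b' => same
  Position 3: 'c' vs 'b' => differ
  Position 4: 'a' vs 'b' => differ
  Position 5: 'a' vs 'b' => differ
Total differences (Hamming distance): 5

5


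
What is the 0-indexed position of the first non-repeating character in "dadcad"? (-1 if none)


Input: dadcad
Character frequencies:
  'a': 2
  'c': 1
  'd': 3
Scanning left to right for freq == 1:
  Position 0 ('d'): freq=3, skip
  Position 1 ('a'): freq=2, skip
  Position 2 ('d'): freq=3, skip
  Position 3 ('c'): unique! => answer = 3

3


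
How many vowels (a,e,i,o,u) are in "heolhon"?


Input: heolhon
Checking each character:
  'h' at position 0: consonant
  'e' at position 1: vowel (running total: 1)
  'o' at position 2: vowel (running total: 2)
  'l' at position 3: consonant
  'h' at position 4: consonant
  'o' at position 5: vowel (running total: 3)
  'n' at position 6: consonant
Total vowels: 3

3


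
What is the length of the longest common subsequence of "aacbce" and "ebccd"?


LCS of "aacbce" and "ebccd"
DP table:
           e    b    c    c    d
      0    0    0    0    0    0
  a   0    0    0    0    0    0
  a   0    0    0    0    0    0
  c   0    0    0    1    1    1
  b   0    0    1    1    1    1
  c   0    0    1    2    2    2
  e   0    1    1    2    2    2
LCS length = dp[6][5] = 2

2


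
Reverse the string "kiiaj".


Input: kiiaj
Reading characters right to left:
  Position 4: 'j'
  Position 3: 'a'
  Position 2: 'i'
  Position 1: 'i'
  Position 0: 'k'
Reversed: jaiik

jaiik


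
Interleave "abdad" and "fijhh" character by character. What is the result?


Interleaving "abdad" and "fijhh":
  Position 0: 'a' from first, 'f' from second => "af"
  Position 1: 'b' from first, 'i' from second => "bi"
  Position 2: 'd' from first, 'j' from second => "dj"
  Position 3: 'a' from first, 'h' from second => "ah"
  Position 4: 'd' from first, 'h' from second => "dh"
Result: afbidjahdh

afbidjahdh


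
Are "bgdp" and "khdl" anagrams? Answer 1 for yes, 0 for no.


Strings: "bgdp", "khdl"
Sorted first:  bdgp
Sorted second: dhkl
Differ at position 0: 'b' vs 'd' => not anagrams

0


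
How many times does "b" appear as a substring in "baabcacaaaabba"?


Searching for "b" in "baabcacaaaabba"
Scanning each position:
  Position 0: "b" => MATCH
  Position 1: "a" => no
  Position 2: "a" => no
  Position 3: "b" => MATCH
  Position 4: "c" => no
  Position 5: "a" => no
  Position 6: "c" => no
  Position 7: "a" => no
  Position 8: "a" => no
  Position 9: "a" => no
  Position 10: "a" => no
  Position 11: "b" => MATCH
  Position 12: "b" => MATCH
  Position 13: "a" => no
Total occurrences: 4

4


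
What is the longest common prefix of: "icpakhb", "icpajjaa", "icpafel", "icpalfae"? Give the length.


Words: icpakhb, icpajjaa, icpafel, icpalfae
  Position 0: all 'i' => match
  Position 1: all 'c' => match
  Position 2: all 'p' => match
  Position 3: all 'a' => match
  Position 4: ('k', 'j', 'f', 'l') => mismatch, stop
LCP = "icpa" (length 4)

4
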